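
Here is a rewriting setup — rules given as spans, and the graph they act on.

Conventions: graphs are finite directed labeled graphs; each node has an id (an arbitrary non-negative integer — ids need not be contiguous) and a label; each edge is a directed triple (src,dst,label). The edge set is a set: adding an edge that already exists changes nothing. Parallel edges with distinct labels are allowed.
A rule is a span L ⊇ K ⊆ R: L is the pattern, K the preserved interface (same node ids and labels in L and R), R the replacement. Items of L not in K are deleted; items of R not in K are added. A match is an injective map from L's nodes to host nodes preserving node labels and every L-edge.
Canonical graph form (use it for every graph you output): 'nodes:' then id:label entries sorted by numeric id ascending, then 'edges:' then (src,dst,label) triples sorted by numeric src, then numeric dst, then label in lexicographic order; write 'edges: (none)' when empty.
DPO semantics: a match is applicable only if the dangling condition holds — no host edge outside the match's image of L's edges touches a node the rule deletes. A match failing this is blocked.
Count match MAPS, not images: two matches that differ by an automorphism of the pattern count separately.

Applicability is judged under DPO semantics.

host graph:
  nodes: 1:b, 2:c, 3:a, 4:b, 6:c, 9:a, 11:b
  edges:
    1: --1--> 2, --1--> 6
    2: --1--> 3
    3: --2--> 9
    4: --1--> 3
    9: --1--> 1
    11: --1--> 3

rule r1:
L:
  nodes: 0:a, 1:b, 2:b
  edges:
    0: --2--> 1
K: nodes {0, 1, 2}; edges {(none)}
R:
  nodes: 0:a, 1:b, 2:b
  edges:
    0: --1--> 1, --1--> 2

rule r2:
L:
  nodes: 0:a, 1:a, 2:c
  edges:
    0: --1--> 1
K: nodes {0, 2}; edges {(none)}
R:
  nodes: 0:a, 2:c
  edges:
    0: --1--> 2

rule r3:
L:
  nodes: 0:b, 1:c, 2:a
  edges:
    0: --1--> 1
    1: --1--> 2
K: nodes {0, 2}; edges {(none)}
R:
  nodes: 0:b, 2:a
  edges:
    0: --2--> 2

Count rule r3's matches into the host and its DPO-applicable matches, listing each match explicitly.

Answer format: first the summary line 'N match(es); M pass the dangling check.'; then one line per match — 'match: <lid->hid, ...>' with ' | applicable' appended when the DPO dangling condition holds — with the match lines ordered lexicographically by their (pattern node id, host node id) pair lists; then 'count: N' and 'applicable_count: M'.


1 match(es); 1 pass the dangling check.
match: 0->1, 1->2, 2->3 | applicable
count: 1
applicable_count: 1


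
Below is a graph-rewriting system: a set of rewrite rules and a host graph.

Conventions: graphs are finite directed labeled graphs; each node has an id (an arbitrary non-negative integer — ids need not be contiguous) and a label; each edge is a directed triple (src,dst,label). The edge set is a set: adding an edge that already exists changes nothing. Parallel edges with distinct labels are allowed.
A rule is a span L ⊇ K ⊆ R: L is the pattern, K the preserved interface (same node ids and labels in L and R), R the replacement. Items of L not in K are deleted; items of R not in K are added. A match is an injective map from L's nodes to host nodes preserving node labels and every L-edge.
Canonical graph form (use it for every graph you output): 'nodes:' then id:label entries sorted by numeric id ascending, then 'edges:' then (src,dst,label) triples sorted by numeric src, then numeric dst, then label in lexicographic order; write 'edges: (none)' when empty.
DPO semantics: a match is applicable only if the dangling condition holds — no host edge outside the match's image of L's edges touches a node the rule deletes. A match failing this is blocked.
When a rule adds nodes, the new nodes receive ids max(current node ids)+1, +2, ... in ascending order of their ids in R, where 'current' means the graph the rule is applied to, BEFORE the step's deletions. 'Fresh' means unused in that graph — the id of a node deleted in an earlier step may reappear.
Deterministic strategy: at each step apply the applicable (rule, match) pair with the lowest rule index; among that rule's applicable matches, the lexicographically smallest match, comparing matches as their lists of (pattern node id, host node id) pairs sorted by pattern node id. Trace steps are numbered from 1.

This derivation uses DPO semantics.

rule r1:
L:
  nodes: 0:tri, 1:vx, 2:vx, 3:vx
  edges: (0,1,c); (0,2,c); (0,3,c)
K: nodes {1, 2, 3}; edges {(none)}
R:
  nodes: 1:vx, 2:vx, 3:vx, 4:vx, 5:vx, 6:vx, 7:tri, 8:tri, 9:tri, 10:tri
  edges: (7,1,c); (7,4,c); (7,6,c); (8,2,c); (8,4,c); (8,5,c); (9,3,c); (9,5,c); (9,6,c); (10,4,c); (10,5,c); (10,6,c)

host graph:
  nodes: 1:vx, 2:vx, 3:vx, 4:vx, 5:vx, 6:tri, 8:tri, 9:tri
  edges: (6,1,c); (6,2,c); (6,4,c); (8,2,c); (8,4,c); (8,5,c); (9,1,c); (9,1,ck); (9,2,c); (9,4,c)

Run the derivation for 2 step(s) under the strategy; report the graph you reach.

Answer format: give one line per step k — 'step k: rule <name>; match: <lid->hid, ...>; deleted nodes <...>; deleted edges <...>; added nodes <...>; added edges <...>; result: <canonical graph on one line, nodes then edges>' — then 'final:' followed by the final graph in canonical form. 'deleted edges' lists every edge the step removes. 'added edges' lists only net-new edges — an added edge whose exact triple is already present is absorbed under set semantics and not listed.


step 1: rule r1; match: 0->6, 1->1, 2->2, 3->4; deleted nodes 6; deleted edges (6,1,c); (6,2,c); (6,4,c); added nodes 10, 11, 12, 13, 14, 15, 16; added edges (13,1,c); (13,10,c); (13,12,c); (14,2,c); (14,10,c); (14,11,c); (15,4,c); (15,11,c); (15,12,c); (16,10,c); (16,11,c); (16,12,c); result: nodes: 1:vx, 2:vx, 3:vx, 4:vx, 5:vx, 8:tri, 9:tri, 10:vx, 11:vx, 12:vx, 13:tri, 14:tri, 15:tri, 16:tri edges: (8,2,c); (8,4,c); (8,5,c); (9,1,c); (9,1,ck); (9,2,c); (9,4,c); (13,1,c); (13,10,c); (13,12,c); (14,2,c); (14,10,c); (14,11,c); (15,4,c); (15,11,c); (15,12,c); (16,10,c); (16,11,c); (16,12,c)
step 2: rule r1; match: 0->8, 1->2, 2->4, 3->5; deleted nodes 8; deleted edges (8,2,c); (8,4,c); (8,5,c); added nodes 17, 18, 19, 20, 21, 22, 23; added edges (20,2,c); (20,17,c); (20,19,c); (21,4,c); (21,17,c); (21,18,c); (22,5,c); (22,18,c); (22,19,c); (23,17,c); (23,18,c); (23,19,c); result: nodes: 1:vx, 2:vx, 3:vx, 4:vx, 5:vx, 9:tri, 10:vx, 11:vx, 12:vx, 13:tri, 14:tri, 15:tri, 16:tri, 17:vx, 18:vx, 19:vx, 20:tri, 21:tri, 22:tri, 23:tri edges: (9,1,c); (9,1,ck); (9,2,c); (9,4,c); (13,1,c); (13,10,c); (13,12,c); (14,2,c); (14,10,c); (14,11,c); (15,4,c); (15,11,c); (15,12,c); (16,10,c); (16,11,c); (16,12,c); (20,2,c); (20,17,c); (20,19,c); (21,4,c); (21,17,c); (21,18,c); (22,5,c); (22,18,c); (22,19,c); (23,17,c); (23,18,c); (23,19,c)
final:
nodes: 1:vx, 2:vx, 3:vx, 4:vx, 5:vx, 9:tri, 10:vx, 11:vx, 12:vx, 13:tri, 14:tri, 15:tri, 16:tri, 17:vx, 18:vx, 19:vx, 20:tri, 21:tri, 22:tri, 23:tri
edges: (9,1,c); (9,1,ck); (9,2,c); (9,4,c); (13,1,c); (13,10,c); (13,12,c); (14,2,c); (14,10,c); (14,11,c); (15,4,c); (15,11,c); (15,12,c); (16,10,c); (16,11,c); (16,12,c); (20,2,c); (20,17,c); (20,19,c); (21,4,c); (21,17,c); (21,18,c); (22,5,c); (22,18,c); (22,19,c); (23,17,c); (23,18,c); (23,19,c)


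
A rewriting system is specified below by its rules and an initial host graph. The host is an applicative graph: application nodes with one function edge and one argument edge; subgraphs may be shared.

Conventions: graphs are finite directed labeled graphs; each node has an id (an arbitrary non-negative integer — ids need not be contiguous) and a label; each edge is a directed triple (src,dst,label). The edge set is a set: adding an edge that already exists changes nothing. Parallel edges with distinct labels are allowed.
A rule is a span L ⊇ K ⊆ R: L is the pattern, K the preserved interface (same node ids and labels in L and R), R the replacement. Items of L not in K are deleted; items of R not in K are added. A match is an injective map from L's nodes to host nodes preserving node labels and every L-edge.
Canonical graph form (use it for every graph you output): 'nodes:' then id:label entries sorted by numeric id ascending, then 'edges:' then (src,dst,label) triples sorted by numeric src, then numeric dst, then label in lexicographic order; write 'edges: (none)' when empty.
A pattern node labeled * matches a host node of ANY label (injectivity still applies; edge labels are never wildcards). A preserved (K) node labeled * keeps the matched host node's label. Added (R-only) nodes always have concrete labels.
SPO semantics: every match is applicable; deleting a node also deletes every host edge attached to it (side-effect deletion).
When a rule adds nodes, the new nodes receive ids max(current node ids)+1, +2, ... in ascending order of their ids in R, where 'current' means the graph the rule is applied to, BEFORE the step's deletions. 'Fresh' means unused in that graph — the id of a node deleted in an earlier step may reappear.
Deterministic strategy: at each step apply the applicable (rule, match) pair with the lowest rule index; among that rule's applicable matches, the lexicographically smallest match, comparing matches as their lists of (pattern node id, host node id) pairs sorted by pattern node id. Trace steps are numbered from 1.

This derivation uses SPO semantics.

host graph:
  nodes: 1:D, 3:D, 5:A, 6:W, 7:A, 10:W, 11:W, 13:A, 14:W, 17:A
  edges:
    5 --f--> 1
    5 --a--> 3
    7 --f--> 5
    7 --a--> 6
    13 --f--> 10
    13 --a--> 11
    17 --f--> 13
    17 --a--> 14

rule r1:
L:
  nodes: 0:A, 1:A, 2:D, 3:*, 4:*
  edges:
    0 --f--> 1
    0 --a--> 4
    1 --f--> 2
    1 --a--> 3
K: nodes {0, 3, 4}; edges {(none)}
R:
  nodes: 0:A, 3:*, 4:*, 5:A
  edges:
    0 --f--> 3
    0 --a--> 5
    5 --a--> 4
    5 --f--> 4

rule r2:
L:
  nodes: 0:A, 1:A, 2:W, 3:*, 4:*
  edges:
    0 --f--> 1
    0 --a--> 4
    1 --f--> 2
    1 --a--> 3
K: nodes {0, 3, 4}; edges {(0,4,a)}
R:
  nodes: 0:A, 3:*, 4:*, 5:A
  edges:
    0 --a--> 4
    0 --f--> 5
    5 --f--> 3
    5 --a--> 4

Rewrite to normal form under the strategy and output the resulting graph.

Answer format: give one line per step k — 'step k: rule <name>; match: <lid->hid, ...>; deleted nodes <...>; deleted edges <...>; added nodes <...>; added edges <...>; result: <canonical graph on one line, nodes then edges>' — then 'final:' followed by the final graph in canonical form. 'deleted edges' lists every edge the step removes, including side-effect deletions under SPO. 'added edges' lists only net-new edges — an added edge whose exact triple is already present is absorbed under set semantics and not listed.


step 1: rule r1; match: 0->7, 1->5, 2->1, 3->3, 4->6; deleted nodes 1, 5; deleted edges (5,1,f); (5,3,a); (7,5,f); (7,6,a); added nodes 18; added edges (7,3,f); (7,18,a); (18,6,a); (18,6,f); result: nodes: 3:D, 6:W, 7:A, 10:W, 11:W, 13:A, 14:W, 17:A, 18:A edges: (7,3,f); (7,18,a); (13,10,f); (13,11,a); (17,13,f); (17,14,a); (18,6,a); (18,6,f)
step 2: rule r2; match: 0->17, 1->13, 2->10, 3->11, 4->14; deleted nodes 10, 13; deleted edges (13,10,f); (13,11,a); (17,13,f); added nodes 19; added edges (17,19,f); (19,11,f); (19,14,a); result: nodes: 3:D, 6:W, 7:A, 11:W, 14:W, 17:A, 18:A, 19:A edges: (7,3,f); (7,18,a); (17,14,a); (17,19,f); (18,6,a); (18,6,f); (19,11,f); (19,14,a)
final:
nodes: 3:D, 6:W, 7:A, 11:W, 14:W, 17:A, 18:A, 19:A
edges: (7,3,f); (7,18,a); (17,14,a); (17,19,f); (18,6,a); (18,6,f); (19,11,f); (19,14,a)


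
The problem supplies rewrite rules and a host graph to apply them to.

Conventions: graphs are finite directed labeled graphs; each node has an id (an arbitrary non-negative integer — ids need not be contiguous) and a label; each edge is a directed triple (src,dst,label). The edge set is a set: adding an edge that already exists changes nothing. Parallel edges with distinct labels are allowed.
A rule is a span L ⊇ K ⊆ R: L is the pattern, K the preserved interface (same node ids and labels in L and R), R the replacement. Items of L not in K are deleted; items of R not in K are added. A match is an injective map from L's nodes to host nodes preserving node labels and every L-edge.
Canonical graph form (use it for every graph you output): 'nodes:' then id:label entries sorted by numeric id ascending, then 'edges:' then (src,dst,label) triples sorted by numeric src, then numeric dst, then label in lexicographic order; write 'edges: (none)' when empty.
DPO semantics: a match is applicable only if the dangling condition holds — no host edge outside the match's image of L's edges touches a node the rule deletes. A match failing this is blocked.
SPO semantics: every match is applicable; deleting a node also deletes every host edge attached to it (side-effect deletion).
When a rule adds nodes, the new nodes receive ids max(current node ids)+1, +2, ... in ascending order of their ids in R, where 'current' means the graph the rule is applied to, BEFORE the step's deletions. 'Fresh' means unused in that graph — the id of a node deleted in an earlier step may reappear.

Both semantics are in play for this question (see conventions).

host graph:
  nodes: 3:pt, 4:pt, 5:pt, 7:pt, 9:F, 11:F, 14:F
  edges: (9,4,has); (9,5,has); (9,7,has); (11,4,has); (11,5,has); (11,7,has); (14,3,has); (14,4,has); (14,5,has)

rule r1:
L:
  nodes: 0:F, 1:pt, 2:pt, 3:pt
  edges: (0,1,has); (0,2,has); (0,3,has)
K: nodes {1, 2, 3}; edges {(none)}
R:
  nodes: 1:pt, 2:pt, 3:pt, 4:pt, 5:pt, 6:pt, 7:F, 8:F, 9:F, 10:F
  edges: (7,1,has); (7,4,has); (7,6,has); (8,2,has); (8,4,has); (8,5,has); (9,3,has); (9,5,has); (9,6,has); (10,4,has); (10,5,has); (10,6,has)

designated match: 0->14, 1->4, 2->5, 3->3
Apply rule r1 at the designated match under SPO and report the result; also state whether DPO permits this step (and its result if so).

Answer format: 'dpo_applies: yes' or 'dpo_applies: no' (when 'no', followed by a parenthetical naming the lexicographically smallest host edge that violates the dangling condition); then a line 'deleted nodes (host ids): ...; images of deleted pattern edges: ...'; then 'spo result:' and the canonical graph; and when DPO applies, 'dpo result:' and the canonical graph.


dpo_applies: yes
deleted nodes (host ids): 14; images of deleted pattern edges: (14,3,has); (14,4,has); (14,5,has)
spo result:
nodes: 3:pt, 4:pt, 5:pt, 7:pt, 9:F, 11:F, 15:pt, 16:pt, 17:pt, 18:F, 19:F, 20:F, 21:F
edges: (9,4,has); (9,5,has); (9,7,has); (11,4,has); (11,5,has); (11,7,has); (18,4,has); (18,15,has); (18,17,has); (19,5,has); (19,15,has); (19,16,has); (20,3,has); (20,16,has); (20,17,has); (21,15,has); (21,16,has); (21,17,has)
dpo result:
nodes: 3:pt, 4:pt, 5:pt, 7:pt, 9:F, 11:F, 15:pt, 16:pt, 17:pt, 18:F, 19:F, 20:F, 21:F
edges: (9,4,has); (9,5,has); (9,7,has); (11,4,has); (11,5,has); (11,7,has); (18,4,has); (18,15,has); (18,17,has); (19,5,has); (19,15,has); (19,16,has); (20,3,has); (20,16,has); (20,17,has); (21,15,has); (21,16,has); (21,17,has)


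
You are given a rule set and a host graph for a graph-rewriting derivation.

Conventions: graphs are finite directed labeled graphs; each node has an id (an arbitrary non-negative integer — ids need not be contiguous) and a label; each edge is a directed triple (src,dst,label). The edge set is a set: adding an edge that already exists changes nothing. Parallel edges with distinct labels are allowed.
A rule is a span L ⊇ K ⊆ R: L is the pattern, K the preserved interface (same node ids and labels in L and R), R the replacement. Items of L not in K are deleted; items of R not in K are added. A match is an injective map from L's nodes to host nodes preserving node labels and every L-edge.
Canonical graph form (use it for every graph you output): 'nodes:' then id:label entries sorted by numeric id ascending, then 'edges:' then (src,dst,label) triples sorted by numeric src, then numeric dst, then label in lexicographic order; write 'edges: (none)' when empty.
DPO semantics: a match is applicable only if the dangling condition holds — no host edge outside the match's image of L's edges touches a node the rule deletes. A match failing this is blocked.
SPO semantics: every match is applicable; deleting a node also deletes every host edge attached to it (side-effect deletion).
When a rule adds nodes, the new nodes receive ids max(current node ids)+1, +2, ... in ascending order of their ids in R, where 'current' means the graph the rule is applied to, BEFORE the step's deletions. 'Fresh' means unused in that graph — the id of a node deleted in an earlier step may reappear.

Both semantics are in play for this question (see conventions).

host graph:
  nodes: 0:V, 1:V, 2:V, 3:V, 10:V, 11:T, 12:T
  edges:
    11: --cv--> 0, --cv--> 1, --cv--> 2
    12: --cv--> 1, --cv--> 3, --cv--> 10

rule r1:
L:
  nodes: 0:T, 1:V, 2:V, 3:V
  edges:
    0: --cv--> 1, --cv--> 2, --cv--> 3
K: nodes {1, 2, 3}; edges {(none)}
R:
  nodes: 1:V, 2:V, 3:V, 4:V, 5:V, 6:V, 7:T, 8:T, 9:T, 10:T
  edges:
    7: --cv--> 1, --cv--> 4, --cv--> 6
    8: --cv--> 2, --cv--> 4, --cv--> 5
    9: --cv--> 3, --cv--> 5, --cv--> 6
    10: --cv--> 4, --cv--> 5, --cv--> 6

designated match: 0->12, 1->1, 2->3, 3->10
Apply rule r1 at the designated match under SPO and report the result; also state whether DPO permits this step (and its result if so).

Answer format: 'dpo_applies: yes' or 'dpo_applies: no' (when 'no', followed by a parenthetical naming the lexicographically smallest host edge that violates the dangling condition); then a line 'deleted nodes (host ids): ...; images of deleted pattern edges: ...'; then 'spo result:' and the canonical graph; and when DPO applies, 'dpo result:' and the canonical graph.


dpo_applies: yes
deleted nodes (host ids): 12; images of deleted pattern edges: (12,1,cv); (12,3,cv); (12,10,cv)
spo result:
nodes: 0:V, 1:V, 2:V, 3:V, 10:V, 11:T, 13:V, 14:V, 15:V, 16:T, 17:T, 18:T, 19:T
edges: (11,0,cv); (11,1,cv); (11,2,cv); (16,1,cv); (16,13,cv); (16,15,cv); (17,3,cv); (17,13,cv); (17,14,cv); (18,10,cv); (18,14,cv); (18,15,cv); (19,13,cv); (19,14,cv); (19,15,cv)
dpo result:
nodes: 0:V, 1:V, 2:V, 3:V, 10:V, 11:T, 13:V, 14:V, 15:V, 16:T, 17:T, 18:T, 19:T
edges: (11,0,cv); (11,1,cv); (11,2,cv); (16,1,cv); (16,13,cv); (16,15,cv); (17,3,cv); (17,13,cv); (17,14,cv); (18,10,cv); (18,14,cv); (18,15,cv); (19,13,cv); (19,14,cv); (19,15,cv)


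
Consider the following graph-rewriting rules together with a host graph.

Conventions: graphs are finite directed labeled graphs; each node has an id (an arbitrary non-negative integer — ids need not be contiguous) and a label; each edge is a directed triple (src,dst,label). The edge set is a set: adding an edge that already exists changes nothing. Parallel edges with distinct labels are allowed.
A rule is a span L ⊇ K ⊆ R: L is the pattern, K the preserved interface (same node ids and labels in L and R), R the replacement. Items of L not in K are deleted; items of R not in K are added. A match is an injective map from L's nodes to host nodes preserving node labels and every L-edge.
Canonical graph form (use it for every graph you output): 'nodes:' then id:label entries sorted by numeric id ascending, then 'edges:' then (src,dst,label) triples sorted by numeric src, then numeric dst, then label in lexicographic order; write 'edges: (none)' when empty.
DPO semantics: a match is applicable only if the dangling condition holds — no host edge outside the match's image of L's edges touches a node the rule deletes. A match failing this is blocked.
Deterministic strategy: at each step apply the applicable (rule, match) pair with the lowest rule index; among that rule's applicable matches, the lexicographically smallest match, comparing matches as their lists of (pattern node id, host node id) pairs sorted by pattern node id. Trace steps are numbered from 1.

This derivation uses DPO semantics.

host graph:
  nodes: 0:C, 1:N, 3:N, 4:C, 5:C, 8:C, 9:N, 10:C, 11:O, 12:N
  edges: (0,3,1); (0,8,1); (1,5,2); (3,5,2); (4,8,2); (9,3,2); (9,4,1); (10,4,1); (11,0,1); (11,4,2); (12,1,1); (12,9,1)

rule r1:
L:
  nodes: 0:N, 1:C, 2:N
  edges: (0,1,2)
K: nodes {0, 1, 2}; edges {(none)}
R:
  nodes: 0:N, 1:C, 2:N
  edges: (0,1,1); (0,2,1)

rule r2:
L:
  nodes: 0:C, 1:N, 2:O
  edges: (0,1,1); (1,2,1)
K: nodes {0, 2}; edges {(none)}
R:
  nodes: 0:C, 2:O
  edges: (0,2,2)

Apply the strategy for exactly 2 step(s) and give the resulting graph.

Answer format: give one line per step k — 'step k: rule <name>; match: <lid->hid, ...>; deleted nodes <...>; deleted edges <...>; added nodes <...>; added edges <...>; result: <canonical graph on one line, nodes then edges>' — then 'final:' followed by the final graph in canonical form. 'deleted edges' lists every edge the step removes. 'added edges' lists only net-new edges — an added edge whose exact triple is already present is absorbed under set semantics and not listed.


step 1: rule r1; match: 0->1, 1->5, 2->3; deleted nodes (none); deleted edges (1,5,2); added nodes (none); added edges (1,3,1); (1,5,1); result: nodes: 0:C, 1:N, 3:N, 4:C, 5:C, 8:C, 9:N, 10:C, 11:O, 12:N edges: (0,3,1); (0,8,1); (1,3,1); (1,5,1); (3,5,2); (4,8,2); (9,3,2); (9,4,1); (10,4,1); (11,0,1); (11,4,2); (12,1,1); (12,9,1)
step 2: rule r1; match: 0->3, 1->5, 2->1; deleted nodes (none); deleted edges (3,5,2); added nodes (none); added edges (3,1,1); (3,5,1); result: nodes: 0:C, 1:N, 3:N, 4:C, 5:C, 8:C, 9:N, 10:C, 11:O, 12:N edges: (0,3,1); (0,8,1); (1,3,1); (1,5,1); (3,1,1); (3,5,1); (4,8,2); (9,3,2); (9,4,1); (10,4,1); (11,0,1); (11,4,2); (12,1,1); (12,9,1)
final:
nodes: 0:C, 1:N, 3:N, 4:C, 5:C, 8:C, 9:N, 10:C, 11:O, 12:N
edges: (0,3,1); (0,8,1); (1,3,1); (1,5,1); (3,1,1); (3,5,1); (4,8,2); (9,3,2); (9,4,1); (10,4,1); (11,0,1); (11,4,2); (12,1,1); (12,9,1)


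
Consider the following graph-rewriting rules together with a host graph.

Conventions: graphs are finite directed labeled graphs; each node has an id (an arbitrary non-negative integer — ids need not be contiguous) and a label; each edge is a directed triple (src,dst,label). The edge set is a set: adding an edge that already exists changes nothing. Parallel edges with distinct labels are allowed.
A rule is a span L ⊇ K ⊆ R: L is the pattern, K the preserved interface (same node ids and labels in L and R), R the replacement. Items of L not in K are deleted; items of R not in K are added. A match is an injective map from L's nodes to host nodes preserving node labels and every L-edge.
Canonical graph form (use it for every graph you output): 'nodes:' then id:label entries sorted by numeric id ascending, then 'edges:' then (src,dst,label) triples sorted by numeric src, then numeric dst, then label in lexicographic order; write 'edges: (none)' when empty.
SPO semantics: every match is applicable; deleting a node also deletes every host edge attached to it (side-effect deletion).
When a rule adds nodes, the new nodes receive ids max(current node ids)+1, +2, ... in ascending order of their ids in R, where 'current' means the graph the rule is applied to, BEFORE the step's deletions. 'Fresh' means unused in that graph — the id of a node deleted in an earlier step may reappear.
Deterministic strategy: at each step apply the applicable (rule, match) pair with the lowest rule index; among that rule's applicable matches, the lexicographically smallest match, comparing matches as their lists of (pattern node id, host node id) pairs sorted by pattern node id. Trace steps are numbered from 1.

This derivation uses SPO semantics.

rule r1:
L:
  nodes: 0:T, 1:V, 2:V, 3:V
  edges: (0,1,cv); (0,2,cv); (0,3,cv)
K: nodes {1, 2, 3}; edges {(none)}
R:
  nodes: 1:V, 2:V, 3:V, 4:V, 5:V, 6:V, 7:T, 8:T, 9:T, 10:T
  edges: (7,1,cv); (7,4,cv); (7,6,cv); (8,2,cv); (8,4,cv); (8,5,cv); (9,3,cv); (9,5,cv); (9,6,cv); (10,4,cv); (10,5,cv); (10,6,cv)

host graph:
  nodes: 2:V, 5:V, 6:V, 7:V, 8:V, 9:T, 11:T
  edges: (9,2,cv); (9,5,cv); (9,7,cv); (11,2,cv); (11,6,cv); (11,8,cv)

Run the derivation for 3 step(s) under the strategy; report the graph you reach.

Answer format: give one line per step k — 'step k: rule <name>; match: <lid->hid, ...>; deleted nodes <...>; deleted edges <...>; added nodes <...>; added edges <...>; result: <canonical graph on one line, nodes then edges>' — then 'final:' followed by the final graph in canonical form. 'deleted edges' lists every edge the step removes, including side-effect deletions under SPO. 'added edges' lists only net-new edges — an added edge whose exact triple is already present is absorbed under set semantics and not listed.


step 1: rule r1; match: 0->9, 1->2, 2->5, 3->7; deleted nodes 9; deleted edges (9,2,cv); (9,5,cv); (9,7,cv); added nodes 12, 13, 14, 15, 16, 17, 18; added edges (15,2,cv); (15,12,cv); (15,14,cv); (16,5,cv); (16,12,cv); (16,13,cv); (17,7,cv); (17,13,cv); (17,14,cv); (18,12,cv); (18,13,cv); (18,14,cv); result: nodes: 2:V, 5:V, 6:V, 7:V, 8:V, 11:T, 12:V, 13:V, 14:V, 15:T, 16:T, 17:T, 18:T edges: (11,2,cv); (11,6,cv); (11,8,cv); (15,2,cv); (15,12,cv); (15,14,cv); (16,5,cv); (16,12,cv); (16,13,cv); (17,7,cv); (17,13,cv); (17,14,cv); (18,12,cv); (18,13,cv); (18,14,cv)
step 2: rule r1; match: 0->11, 1->2, 2->6, 3->8; deleted nodes 11; deleted edges (11,2,cv); (11,6,cv); (11,8,cv); added nodes 19, 20, 21, 22, 23, 24, 25; added edges (22,2,cv); (22,19,cv); (22,21,cv); (23,6,cv); (23,19,cv); (23,20,cv); (24,8,cv); (24,20,cv); (24,21,cv); (25,19,cv); (25,20,cv); (25,21,cv); result: nodes: 2:V, 5:V, 6:V, 7:V, 8:V, 12:V, 13:V, 14:V, 15:T, 16:T, 17:T, 18:T, 19:V, 20:V, 21:V, 22:T, 23:T, 24:T, 25:T edges: (15,2,cv); (15,12,cv); (15,14,cv); (16,5,cv); (16,12,cv); (16,13,cv); (17,7,cv); (17,13,cv); (17,14,cv); (18,12,cv); (18,13,cv); (18,14,cv); (22,2,cv); (22,19,cv); (22,21,cv); (23,6,cv); (23,19,cv); (23,20,cv); (24,8,cv); (24,20,cv); (24,21,cv); (25,19,cv); (25,20,cv); (25,21,cv)
step 3: rule r1; match: 0->15, 1->2, 2->12, 3->14; deleted nodes 15; deleted edges (15,2,cv); (15,12,cv); (15,14,cv); added nodes 26, 27, 28, 29, 30, 31, 32; added edges (29,2,cv); (29,26,cv); (29,28,cv); (30,12,cv); (30,26,cv); (30,27,cv); (31,14,cv); (31,27,cv); (31,28,cv); (32,26,cv); (32,27,cv); (32,28,cv); result: nodes: 2:V, 5:V, 6:V, 7:V, 8:V, 12:V, 13:V, 14:V, 16:T, 17:T, 18:T, 19:V, 20:V, 21:V, 22:T, 23:T, 24:T, 25:T, 26:V, 27:V, 28:V, 29:T, 30:T, 31:T, 32:T edges: (16,5,cv); (16,12,cv); (16,13,cv); (17,7,cv); (17,13,cv); (17,14,cv); (18,12,cv); (18,13,cv); (18,14,cv); (22,2,cv); (22,19,cv); (22,21,cv); (23,6,cv); (23,19,cv); (23,20,cv); (24,8,cv); (24,20,cv); (24,21,cv); (25,19,cv); (25,20,cv); (25,21,cv); (29,2,cv); (29,26,cv); (29,28,cv); (30,12,cv); (30,26,cv); (30,27,cv); (31,14,cv); (31,27,cv); (31,28,cv); (32,26,cv); (32,27,cv); (32,28,cv)
final:
nodes: 2:V, 5:V, 6:V, 7:V, 8:V, 12:V, 13:V, 14:V, 16:T, 17:T, 18:T, 19:V, 20:V, 21:V, 22:T, 23:T, 24:T, 25:T, 26:V, 27:V, 28:V, 29:T, 30:T, 31:T, 32:T
edges: (16,5,cv); (16,12,cv); (16,13,cv); (17,7,cv); (17,13,cv); (17,14,cv); (18,12,cv); (18,13,cv); (18,14,cv); (22,2,cv); (22,19,cv); (22,21,cv); (23,6,cv); (23,19,cv); (23,20,cv); (24,8,cv); (24,20,cv); (24,21,cv); (25,19,cv); (25,20,cv); (25,21,cv); (29,2,cv); (29,26,cv); (29,28,cv); (30,12,cv); (30,26,cv); (30,27,cv); (31,14,cv); (31,27,cv); (31,28,cv); (32,26,cv); (32,27,cv); (32,28,cv)


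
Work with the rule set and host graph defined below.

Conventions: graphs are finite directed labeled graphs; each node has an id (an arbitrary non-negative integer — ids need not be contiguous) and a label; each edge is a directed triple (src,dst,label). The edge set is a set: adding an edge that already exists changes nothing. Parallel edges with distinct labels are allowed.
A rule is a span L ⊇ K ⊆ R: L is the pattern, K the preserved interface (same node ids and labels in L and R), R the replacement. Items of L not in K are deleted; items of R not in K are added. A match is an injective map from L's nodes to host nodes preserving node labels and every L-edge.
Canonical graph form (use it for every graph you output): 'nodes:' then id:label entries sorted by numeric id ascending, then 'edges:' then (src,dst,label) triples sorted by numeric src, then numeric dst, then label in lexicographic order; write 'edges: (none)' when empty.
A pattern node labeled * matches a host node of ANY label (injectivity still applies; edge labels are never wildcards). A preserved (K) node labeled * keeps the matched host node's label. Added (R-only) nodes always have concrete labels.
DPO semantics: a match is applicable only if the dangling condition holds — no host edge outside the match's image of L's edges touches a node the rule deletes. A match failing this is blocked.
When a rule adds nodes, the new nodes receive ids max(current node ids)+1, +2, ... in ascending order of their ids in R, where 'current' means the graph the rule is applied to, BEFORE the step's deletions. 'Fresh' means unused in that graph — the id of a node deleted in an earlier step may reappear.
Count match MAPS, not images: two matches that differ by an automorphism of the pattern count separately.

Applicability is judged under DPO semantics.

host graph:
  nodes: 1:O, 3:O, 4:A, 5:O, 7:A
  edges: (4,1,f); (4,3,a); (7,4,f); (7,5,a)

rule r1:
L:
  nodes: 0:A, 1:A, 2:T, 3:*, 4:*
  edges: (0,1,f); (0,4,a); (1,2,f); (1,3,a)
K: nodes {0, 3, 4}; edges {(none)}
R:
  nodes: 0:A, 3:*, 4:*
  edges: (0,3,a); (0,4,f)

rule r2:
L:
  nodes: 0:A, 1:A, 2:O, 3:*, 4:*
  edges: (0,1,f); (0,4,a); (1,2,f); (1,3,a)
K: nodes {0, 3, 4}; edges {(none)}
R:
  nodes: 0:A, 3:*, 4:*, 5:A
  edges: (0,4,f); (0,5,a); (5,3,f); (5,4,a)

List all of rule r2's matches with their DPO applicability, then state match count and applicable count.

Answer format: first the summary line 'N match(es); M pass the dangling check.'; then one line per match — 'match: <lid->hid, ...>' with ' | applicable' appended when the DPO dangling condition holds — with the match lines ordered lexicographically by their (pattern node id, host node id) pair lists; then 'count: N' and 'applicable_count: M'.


1 match(es); 1 pass the dangling check.
match: 0->7, 1->4, 2->1, 3->3, 4->5 | applicable
count: 1
applicable_count: 1


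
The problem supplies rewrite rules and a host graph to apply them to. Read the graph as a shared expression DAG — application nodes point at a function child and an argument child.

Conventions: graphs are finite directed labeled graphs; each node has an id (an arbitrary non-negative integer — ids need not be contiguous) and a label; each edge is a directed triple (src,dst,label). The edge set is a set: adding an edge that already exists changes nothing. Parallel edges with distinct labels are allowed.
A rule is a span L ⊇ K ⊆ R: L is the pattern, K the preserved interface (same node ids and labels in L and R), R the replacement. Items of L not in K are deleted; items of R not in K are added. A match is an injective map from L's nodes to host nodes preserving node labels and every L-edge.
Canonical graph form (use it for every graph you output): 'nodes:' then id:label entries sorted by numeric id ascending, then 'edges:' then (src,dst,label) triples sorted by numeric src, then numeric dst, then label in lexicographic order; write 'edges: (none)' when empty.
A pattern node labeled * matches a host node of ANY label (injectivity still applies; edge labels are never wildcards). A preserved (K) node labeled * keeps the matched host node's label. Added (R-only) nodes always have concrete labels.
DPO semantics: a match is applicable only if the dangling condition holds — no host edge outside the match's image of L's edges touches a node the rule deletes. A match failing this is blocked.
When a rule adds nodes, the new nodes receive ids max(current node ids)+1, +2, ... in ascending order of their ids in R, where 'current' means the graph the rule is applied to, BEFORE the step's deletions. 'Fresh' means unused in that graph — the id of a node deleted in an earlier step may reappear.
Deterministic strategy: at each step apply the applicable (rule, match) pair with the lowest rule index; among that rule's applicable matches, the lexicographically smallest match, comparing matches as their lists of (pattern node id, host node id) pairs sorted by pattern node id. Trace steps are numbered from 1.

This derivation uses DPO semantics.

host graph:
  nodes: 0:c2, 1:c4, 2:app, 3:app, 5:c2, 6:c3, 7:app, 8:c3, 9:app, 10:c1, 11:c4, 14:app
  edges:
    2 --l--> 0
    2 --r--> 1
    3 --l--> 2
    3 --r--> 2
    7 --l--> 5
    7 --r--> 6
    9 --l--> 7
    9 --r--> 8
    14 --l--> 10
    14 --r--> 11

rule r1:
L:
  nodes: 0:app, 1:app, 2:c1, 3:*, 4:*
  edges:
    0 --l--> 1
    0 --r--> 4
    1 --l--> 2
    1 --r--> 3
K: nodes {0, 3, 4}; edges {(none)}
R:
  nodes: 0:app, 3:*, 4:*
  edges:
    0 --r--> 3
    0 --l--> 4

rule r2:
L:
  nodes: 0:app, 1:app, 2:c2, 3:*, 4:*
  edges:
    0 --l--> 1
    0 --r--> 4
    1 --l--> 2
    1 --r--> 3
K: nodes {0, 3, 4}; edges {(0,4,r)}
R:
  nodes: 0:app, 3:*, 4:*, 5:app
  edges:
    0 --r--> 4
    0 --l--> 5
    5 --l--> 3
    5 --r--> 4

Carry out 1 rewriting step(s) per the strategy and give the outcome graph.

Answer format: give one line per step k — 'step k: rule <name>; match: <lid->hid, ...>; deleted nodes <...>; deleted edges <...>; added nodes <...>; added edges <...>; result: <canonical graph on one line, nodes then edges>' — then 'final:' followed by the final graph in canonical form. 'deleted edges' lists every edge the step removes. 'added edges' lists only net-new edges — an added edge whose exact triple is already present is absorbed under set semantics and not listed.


step 1: rule r2; match: 0->9, 1->7, 2->5, 3->6, 4->8; deleted nodes 5, 7; deleted edges (7,5,l); (7,6,r); (9,7,l); added nodes 15; added edges (9,15,l); (15,6,l); (15,8,r); result: nodes: 0:c2, 1:c4, 2:app, 3:app, 6:c3, 8:c3, 9:app, 10:c1, 11:c4, 14:app, 15:app edges: (2,0,l); (2,1,r); (3,2,l); (3,2,r); (9,8,r); (9,15,l); (14,10,l); (14,11,r); (15,6,l); (15,8,r)
final:
nodes: 0:c2, 1:c4, 2:app, 3:app, 6:c3, 8:c3, 9:app, 10:c1, 11:c4, 14:app, 15:app
edges: (2,0,l); (2,1,r); (3,2,l); (3,2,r); (9,8,r); (9,15,l); (14,10,l); (14,11,r); (15,6,l); (15,8,r)


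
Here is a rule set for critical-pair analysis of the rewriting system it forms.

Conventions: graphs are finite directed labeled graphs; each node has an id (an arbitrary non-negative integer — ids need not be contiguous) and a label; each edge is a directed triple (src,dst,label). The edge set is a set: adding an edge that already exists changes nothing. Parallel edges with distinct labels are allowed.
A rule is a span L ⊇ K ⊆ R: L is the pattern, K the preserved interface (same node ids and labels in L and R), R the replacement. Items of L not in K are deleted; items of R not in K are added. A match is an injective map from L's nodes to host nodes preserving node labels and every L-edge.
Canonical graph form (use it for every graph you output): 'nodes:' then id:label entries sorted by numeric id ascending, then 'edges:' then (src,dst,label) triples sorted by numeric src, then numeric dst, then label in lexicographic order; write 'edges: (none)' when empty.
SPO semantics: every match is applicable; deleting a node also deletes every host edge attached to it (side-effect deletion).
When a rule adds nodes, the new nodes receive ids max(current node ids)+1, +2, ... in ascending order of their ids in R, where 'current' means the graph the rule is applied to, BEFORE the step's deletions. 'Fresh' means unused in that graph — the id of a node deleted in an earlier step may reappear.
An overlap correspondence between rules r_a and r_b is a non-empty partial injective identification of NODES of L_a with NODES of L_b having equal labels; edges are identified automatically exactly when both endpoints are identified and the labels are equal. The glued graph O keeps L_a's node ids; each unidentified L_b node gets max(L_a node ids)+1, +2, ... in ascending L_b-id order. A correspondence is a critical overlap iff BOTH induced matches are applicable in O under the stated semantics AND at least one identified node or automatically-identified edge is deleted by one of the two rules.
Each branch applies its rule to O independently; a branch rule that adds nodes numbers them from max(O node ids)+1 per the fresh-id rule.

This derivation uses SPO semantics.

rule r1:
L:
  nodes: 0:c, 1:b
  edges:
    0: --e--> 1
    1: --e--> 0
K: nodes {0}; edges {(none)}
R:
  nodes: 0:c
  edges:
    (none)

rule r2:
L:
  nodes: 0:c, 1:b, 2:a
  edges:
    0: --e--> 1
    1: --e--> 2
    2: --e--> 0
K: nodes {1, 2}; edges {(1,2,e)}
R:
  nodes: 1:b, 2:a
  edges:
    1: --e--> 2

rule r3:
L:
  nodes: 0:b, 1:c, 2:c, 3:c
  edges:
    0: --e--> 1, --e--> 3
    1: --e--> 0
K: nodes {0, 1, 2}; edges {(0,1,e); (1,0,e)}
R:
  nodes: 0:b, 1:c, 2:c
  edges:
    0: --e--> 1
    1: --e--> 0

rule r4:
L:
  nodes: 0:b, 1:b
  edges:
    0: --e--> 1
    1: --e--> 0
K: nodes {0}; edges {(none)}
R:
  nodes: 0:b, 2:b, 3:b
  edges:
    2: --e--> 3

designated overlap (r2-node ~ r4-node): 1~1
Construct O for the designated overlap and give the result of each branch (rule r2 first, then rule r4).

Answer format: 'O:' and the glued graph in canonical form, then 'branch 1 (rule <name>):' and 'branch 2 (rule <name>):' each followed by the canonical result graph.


O:
nodes: 0:c, 1:b, 2:a, 3:b
edges: (0,1,e); (1,2,e); (1,3,e); (2,0,e); (3,1,e)
branch 1 (rule r2):
nodes: 1:b, 2:a, 3:b
edges: (1,2,e); (1,3,e); (3,1,e)
branch 2 (rule r4):
nodes: 0:c, 2:a, 3:b, 4:b, 5:b
edges: (2,0,e); (4,5,e)


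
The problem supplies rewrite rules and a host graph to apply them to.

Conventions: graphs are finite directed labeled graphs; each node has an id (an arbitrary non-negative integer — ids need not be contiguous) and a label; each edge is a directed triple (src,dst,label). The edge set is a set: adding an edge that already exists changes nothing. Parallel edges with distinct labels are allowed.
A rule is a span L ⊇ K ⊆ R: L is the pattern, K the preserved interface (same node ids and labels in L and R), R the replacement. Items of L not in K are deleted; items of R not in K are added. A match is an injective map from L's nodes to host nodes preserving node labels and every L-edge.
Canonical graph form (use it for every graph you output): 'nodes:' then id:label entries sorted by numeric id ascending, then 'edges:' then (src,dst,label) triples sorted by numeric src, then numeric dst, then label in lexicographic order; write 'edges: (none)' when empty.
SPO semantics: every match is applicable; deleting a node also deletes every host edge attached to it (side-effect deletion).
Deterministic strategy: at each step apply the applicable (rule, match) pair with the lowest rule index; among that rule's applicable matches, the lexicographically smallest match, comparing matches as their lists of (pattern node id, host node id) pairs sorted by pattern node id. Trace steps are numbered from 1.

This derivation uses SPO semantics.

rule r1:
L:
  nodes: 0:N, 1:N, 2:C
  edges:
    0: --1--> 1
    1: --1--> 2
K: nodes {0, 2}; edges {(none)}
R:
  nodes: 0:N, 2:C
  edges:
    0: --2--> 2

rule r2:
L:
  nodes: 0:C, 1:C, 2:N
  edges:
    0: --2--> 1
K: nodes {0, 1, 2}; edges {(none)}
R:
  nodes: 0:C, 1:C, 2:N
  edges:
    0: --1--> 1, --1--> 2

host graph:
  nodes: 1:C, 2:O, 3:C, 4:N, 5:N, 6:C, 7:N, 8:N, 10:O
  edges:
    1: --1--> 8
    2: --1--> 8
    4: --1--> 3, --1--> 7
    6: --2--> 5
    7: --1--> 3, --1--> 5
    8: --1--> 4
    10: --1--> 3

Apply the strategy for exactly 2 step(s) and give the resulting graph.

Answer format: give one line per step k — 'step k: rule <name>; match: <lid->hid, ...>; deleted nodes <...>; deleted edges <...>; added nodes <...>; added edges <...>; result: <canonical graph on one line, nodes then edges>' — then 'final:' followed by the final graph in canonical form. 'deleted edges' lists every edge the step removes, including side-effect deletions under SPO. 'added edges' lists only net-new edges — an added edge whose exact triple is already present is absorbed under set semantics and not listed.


step 1: rule r1; match: 0->4, 1->7, 2->3; deleted nodes 7; deleted edges (4,7,1); (7,3,1); (7,5,1); added nodes (none); added edges (4,3,2); result: nodes: 1:C, 2:O, 3:C, 4:N, 5:N, 6:C, 8:N, 10:O edges: (1,8,1); (2,8,1); (4,3,1); (4,3,2); (6,5,2); (8,4,1); (10,3,1)
step 2: rule r1; match: 0->8, 1->4, 2->3; deleted nodes 4; deleted edges (4,3,1); (4,3,2); (8,4,1); added nodes (none); added edges (8,3,2); result: nodes: 1:C, 2:O, 3:C, 5:N, 6:C, 8:N, 10:O edges: (1,8,1); (2,8,1); (6,5,2); (8,3,2); (10,3,1)
final:
nodes: 1:C, 2:O, 3:C, 5:N, 6:C, 8:N, 10:O
edges: (1,8,1); (2,8,1); (6,5,2); (8,3,2); (10,3,1)


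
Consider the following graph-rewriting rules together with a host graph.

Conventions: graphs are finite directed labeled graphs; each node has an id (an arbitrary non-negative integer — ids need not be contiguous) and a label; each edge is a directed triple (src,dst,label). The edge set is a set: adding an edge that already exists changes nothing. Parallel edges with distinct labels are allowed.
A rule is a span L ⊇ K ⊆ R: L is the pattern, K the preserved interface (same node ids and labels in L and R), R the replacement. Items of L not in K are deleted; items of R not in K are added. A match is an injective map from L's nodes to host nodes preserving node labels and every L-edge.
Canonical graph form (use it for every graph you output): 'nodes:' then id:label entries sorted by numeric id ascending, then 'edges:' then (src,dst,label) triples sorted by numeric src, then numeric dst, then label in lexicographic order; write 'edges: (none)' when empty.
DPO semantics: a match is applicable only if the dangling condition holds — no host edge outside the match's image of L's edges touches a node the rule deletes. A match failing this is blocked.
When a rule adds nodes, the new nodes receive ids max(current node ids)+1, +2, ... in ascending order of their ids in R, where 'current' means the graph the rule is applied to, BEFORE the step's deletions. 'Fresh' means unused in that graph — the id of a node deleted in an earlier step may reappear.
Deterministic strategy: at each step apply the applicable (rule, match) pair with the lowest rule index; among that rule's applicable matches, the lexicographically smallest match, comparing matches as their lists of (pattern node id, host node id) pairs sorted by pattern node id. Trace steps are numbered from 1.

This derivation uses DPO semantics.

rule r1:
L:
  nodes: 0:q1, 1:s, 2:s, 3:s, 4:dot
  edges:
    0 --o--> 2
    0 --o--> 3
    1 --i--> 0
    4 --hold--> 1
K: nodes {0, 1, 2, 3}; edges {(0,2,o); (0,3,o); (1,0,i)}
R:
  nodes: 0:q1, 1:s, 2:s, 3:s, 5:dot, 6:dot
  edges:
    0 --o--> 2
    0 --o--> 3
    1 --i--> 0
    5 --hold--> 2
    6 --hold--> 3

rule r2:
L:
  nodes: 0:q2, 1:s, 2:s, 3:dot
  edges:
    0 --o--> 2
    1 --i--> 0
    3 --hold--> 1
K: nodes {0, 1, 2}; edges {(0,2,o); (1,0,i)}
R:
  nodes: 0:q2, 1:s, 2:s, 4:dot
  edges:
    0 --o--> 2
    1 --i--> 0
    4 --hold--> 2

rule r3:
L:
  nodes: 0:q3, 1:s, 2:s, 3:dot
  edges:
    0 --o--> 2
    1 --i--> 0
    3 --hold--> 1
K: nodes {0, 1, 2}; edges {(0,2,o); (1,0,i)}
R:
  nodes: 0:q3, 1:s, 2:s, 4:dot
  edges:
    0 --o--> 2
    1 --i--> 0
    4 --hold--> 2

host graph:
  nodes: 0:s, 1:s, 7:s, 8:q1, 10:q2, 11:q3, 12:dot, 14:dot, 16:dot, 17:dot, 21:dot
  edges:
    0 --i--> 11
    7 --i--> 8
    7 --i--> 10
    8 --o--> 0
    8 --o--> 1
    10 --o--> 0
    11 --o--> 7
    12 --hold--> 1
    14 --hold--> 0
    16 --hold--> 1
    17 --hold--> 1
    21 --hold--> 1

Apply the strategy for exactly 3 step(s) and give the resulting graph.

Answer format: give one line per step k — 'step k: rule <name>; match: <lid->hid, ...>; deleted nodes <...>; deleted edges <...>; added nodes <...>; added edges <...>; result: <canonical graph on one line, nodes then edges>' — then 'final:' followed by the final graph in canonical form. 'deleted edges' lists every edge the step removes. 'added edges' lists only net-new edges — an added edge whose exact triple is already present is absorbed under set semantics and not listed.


step 1: rule r3; match: 0->11, 1->0, 2->7, 3->14; deleted nodes 14; deleted edges (14,0,hold); added nodes 22; added edges (22,7,hold); result: nodes: 0:s, 1:s, 7:s, 8:q1, 10:q2, 11:q3, 12:dot, 16:dot, 17:dot, 21:dot, 22:dot edges: (0,11,i); (7,8,i); (7,10,i); (8,0,o); (8,1,o); (10,0,o); (11,7,o); (12,1,hold); (16,1,hold); (17,1,hold); (21,1,hold); (22,7,hold)
step 2: rule r1; match: 0->8, 1->7, 2->0, 3->1, 4->22; deleted nodes 22; deleted edges (22,7,hold); added nodes 23, 24; added edges (23,0,hold); (24,1,hold); result: nodes: 0:s, 1:s, 7:s, 8:q1, 10:q2, 11:q3, 12:dot, 16:dot, 17:dot, 21:dot, 23:dot, 24:dot edges: (0,11,i); (7,8,i); (7,10,i); (8,0,o); (8,1,o); (10,0,o); (11,7,o); (12,1,hold); (16,1,hold); (17,1,hold); (21,1,hold); (23,0,hold); (24,1,hold)
step 3: rule r3; match: 0->11, 1->0, 2->7, 3->23; deleted nodes 23; deleted edges (23,0,hold); added nodes 25; added edges (25,7,hold); result: nodes: 0:s, 1:s, 7:s, 8:q1, 10:q2, 11:q3, 12:dot, 16:dot, 17:dot, 21:dot, 24:dot, 25:dot edges: (0,11,i); (7,8,i); (7,10,i); (8,0,o); (8,1,o); (10,0,o); (11,7,o); (12,1,hold); (16,1,hold); (17,1,hold); (21,1,hold); (24,1,hold); (25,7,hold)
final:
nodes: 0:s, 1:s, 7:s, 8:q1, 10:q2, 11:q3, 12:dot, 16:dot, 17:dot, 21:dot, 24:dot, 25:dot
edges: (0,11,i); (7,8,i); (7,10,i); (8,0,o); (8,1,o); (10,0,o); (11,7,o); (12,1,hold); (16,1,hold); (17,1,hold); (21,1,hold); (24,1,hold); (25,7,hold)
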